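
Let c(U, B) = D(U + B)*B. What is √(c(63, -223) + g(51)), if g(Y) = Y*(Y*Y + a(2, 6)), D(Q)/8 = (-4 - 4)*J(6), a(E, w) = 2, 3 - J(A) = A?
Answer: 3*√9993 ≈ 299.90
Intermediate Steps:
J(A) = 3 - A
D(Q) = 192 (D(Q) = 8*((-4 - 4)*(3 - 1*6)) = 8*(-8*(3 - 6)) = 8*(-8*(-3)) = 8*24 = 192)
g(Y) = Y*(2 + Y²) (g(Y) = Y*(Y*Y + 2) = Y*(Y² + 2) = Y*(2 + Y²))
c(U, B) = 192*B
√(c(63, -223) + g(51)) = √(192*(-223) + 51*(2 + 51²)) = √(-42816 + 51*(2 + 2601)) = √(-42816 + 51*2603) = √(-42816 + 132753) = √89937 = 3*√9993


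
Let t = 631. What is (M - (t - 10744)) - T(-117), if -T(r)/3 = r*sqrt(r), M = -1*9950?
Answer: 163 - 1053*I*sqrt(13) ≈ 163.0 - 3796.6*I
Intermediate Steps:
M = -9950
T(r) = -3*r**(3/2) (T(r) = -3*r*sqrt(r) = -3*r**(3/2))
(M - (t - 10744)) - T(-117) = (-9950 - (631 - 10744)) - (-3)*(-117)**(3/2) = (-9950 - 1*(-10113)) - (-3)*(-351*I*sqrt(13)) = (-9950 + 10113) - 1053*I*sqrt(13) = 163 - 1053*I*sqrt(13)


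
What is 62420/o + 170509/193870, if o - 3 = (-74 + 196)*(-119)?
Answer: -1925285453/562804610 ≈ -3.4209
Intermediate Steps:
o = -14515 (o = 3 + (-74 + 196)*(-119) = 3 + 122*(-119) = 3 - 14518 = -14515)
62420/o + 170509/193870 = 62420/(-14515) + 170509/193870 = 62420*(-1/14515) + 170509*(1/193870) = -12484/2903 + 170509/193870 = -1925285453/562804610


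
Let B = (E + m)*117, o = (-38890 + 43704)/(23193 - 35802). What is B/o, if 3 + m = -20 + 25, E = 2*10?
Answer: -16227783/2407 ≈ -6741.9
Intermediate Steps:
E = 20
o = -4814/12609 (o = 4814/(-12609) = 4814*(-1/12609) = -4814/12609 ≈ -0.38179)
m = 2 (m = -3 + (-20 + 25) = -3 + 5 = 2)
B = 2574 (B = (20 + 2)*117 = 22*117 = 2574)
B/o = 2574/(-4814/12609) = 2574*(-12609/4814) = -16227783/2407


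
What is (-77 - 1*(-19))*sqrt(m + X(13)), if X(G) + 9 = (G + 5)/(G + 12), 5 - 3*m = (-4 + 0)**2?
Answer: -464*I*sqrt(42)/15 ≈ -200.47*I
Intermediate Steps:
m = -11/3 (m = 5/3 - (-4 + 0)**2/3 = 5/3 - 1/3*(-4)**2 = 5/3 - 1/3*16 = 5/3 - 16/3 = -11/3 ≈ -3.6667)
X(G) = -9 + (5 + G)/(12 + G) (X(G) = -9 + (G + 5)/(G + 12) = -9 + (5 + G)/(12 + G))
(-77 - 1*(-19))*sqrt(m + X(13)) = (-77 - 1*(-19))*sqrt(-11/3 + (-103 - 8*13)/(12 + 13)) = (-77 + 19)*sqrt(-11/3 + (-103 - 104)/25) = -58*sqrt(-11/3 + (1/25)*(-207)) = -58*sqrt(-11/3 - 207/25) = -464*I*sqrt(42)/15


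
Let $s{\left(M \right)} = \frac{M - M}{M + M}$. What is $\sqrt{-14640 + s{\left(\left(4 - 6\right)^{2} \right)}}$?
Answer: $4 i \sqrt{915} \approx 121.0 i$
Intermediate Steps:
$s{\left(M \right)} = 0$ ($s{\left(M \right)} = \frac{0}{2 M} = 0 \frac{1}{2 M} = 0$)
$\sqrt{-14640 + s{\left(\left(4 - 6\right)^{2} \right)}} = \sqrt{-14640 + 0} = \sqrt{-14640} = 4 i \sqrt{915}$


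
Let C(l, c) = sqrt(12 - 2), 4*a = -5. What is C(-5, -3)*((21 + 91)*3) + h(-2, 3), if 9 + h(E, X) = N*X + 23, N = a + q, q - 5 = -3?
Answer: 65/4 + 336*sqrt(10) ≈ 1078.8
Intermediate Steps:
q = 2 (q = 5 - 3 = 2)
a = -5/4 (a = (1/4)*(-5) = -5/4 ≈ -1.2500)
N = 3/4 (N = -5/4 + 2 = 3/4 ≈ 0.75000)
C(l, c) = sqrt(10)
h(E, X) = 14 + 3*X/4 (h(E, X) = -9 + (3*X/4 + 23) = -9 + (23 + 3*X/4) = 14 + 3*X/4)
C(-5, -3)*((21 + 91)*3) + h(-2, 3) = sqrt(10)*((21 + 91)*3) + (14 + (3/4)*3) = sqrt(10)*(112*3) + (14 + 9/4) = sqrt(10)*336 + 65/4 = 336*sqrt(10) + 65/4 = 65/4 + 336*sqrt(10)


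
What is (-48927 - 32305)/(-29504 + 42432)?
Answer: -5077/808 ≈ -6.2834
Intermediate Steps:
(-48927 - 32305)/(-29504 + 42432) = -81232/12928 = -81232*1/12928 = -5077/808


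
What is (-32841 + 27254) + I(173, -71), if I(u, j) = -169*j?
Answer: 6412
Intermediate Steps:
(-32841 + 27254) + I(173, -71) = (-32841 + 27254) - 169*(-71) = -5587 + 11999 = 6412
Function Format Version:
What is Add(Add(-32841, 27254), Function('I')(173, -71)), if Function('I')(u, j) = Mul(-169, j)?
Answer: 6412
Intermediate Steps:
Add(Add(-32841, 27254), Function('I')(173, -71)) = Add(Add(-32841, 27254), Mul(-169, -71)) = Add(-5587, 11999) = 6412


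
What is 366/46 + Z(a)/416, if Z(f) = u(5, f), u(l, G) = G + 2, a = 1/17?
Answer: 1294981/162656 ≈ 7.9615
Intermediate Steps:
a = 1/17 ≈ 0.058824
u(l, G) = 2 + G
Z(f) = 2 + f
366/46 + Z(a)/416 = 366/46 + (2 + 1/17)/416 = 366*(1/46) + (35/17)*(1/416) = 183/23 + 35/7072 = 1294981/162656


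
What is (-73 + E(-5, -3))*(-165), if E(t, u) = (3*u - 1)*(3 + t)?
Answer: 8745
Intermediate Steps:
E(t, u) = (-1 + 3*u)*(3 + t)
(-73 + E(-5, -3))*(-165) = (-73 + (-3 - 1*(-5) + 9*(-3) + 3*(-5)*(-3)))*(-165) = (-73 + (-3 + 5 - 27 + 45))*(-165) = (-73 + 20)*(-165) = -53*(-165) = 8745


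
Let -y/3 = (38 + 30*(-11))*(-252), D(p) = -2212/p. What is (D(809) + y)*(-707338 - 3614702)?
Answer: 771875630383200/809 ≈ 9.5411e+11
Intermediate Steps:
y = -220752 (y = -3*(38 + 30*(-11))*(-252) = -3*(38 - 330)*(-252) = -(-876)*(-252) = -3*73584 = -220752)
(D(809) + y)*(-707338 - 3614702) = (-2212/809 - 220752)*(-707338 - 3614702) = (-2212*1/809 - 220752)*(-4322040) = (-2212/809 - 220752)*(-4322040) = -178590580/809*(-4322040) = 771875630383200/809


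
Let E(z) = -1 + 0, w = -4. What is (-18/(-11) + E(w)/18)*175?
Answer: 54775/198 ≈ 276.64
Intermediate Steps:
E(z) = -1
(-18/(-11) + E(w)/18)*175 = (-18/(-11) - 1/18)*175 = (-18*(-1/11) - 1*1/18)*175 = (18/11 - 1/18)*175 = (313/198)*175 = 54775/198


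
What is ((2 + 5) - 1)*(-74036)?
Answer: -444216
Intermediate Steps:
((2 + 5) - 1)*(-74036) = (7 - 1)*(-74036) = 6*(-74036) = -444216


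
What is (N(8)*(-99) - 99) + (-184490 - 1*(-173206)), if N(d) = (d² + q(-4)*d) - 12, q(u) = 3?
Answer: -18907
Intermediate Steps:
N(d) = -12 + d² + 3*d (N(d) = (d² + 3*d) - 12 = -12 + d² + 3*d)
(N(8)*(-99) - 99) + (-184490 - 1*(-173206)) = ((-12 + 8² + 3*8)*(-99) - 99) + (-184490 - 1*(-173206)) = ((-12 + 64 + 24)*(-99) - 99) + (-184490 + 173206) = (76*(-99) - 99) - 11284 = (-7524 - 99) - 11284 = -7623 - 11284 = -18907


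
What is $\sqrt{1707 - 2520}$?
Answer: $i \sqrt{813} \approx 28.513 i$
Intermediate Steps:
$\sqrt{1707 - 2520} = \sqrt{-813} = i \sqrt{813}$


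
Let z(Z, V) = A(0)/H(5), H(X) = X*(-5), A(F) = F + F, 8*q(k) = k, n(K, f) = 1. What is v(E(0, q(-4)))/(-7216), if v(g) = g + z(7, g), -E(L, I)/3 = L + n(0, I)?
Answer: 3/7216 ≈ 0.00041574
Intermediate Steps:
q(k) = k/8
A(F) = 2*F
H(X) = -5*X
E(L, I) = -3 - 3*L (E(L, I) = -3*(L + 1) = -3*(1 + L) = -3 - 3*L)
z(Z, V) = 0 (z(Z, V) = (2*0)/((-5*5)) = 0/(-25) = 0*(-1/25) = 0)
v(g) = g (v(g) = g + 0 = g)
v(E(0, q(-4)))/(-7216) = (-3 - 3*0)/(-7216) = (-3 + 0)*(-1/7216) = -3*(-1/7216) = 3/7216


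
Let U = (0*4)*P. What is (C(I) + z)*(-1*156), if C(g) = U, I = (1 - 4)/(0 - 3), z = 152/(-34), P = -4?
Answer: 11856/17 ≈ 697.41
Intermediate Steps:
z = -76/17 (z = 152*(-1/34) = -76/17 ≈ -4.4706)
I = 1 (I = -3/(-3) = -3*(-⅓) = 1)
U = 0 (U = (0*4)*(-4) = 0*(-4) = 0)
C(g) = 0
(C(I) + z)*(-1*156) = (0 - 76/17)*(-1*156) = -76/17*(-156) = 11856/17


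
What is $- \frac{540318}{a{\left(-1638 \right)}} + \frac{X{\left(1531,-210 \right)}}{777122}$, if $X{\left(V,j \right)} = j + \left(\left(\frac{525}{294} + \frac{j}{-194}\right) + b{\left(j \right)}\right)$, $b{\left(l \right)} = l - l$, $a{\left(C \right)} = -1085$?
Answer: $\frac{81459199331249}{163576409780} \approx 497.99$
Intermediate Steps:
$b{\left(l \right)} = 0$
$X{\left(V,j \right)} = \frac{25}{14} + \frac{193 j}{194}$ ($X{\left(V,j \right)} = j + \left(\left(\frac{525}{294} + \frac{j}{-194}\right) + 0\right) = j + \left(\left(525 \cdot \frac{1}{294} + j \left(- \frac{1}{194}\right)\right) + 0\right) = j + \left(\left(\frac{25}{14} - \frac{j}{194}\right) + 0\right) = j - \left(- \frac{25}{14} + \frac{j}{194}\right) = \frac{25}{14} + \frac{193 j}{194}$)
$- \frac{540318}{a{\left(-1638 \right)}} + \frac{X{\left(1531,-210 \right)}}{777122} = - \frac{540318}{-1085} + \frac{\frac{25}{14} + \frac{193}{194} \left(-210\right)}{777122} = \left(-540318\right) \left(- \frac{1}{1085}\right) + \left(\frac{25}{14} - \frac{20265}{97}\right) \frac{1}{777122} = \frac{540318}{1085} - \frac{281285}{1055331676} = \frac{81459199331249}{163576409780}$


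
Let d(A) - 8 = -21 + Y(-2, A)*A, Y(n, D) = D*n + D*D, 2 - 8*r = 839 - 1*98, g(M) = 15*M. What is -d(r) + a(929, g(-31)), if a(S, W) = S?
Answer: 412803659/512 ≈ 8.0626e+5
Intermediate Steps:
r = -739/8 (r = 1/4 - (839 - 1*98)/8 = 1/4 - (839 - 98)/8 = 1/4 - 1/8*741 = 1/4 - 741/8 = -739/8 ≈ -92.375)
Y(n, D) = D**2 + D*n (Y(n, D) = D*n + D**2 = D**2 + D*n)
d(A) = -13 + A**2*(-2 + A) (d(A) = 8 + (-21 + (A*(A - 2))*A) = 8 + (-21 + (A*(-2 + A))*A) = 8 + (-21 + A**2*(-2 + A)) = -13 + A**2*(-2 + A))
-d(r) + a(929, g(-31)) = -(-13 + (-739/8)**2*(-2 - 739/8)) + 929 = -(-13 + (546121/64)*(-755/8)) + 929 = -(-13 - 412321355/512) + 929 = -1*(-412328011/512) + 929 = 412328011/512 + 929 = 412803659/512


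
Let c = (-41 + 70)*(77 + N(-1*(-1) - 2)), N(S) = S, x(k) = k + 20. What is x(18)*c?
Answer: 83752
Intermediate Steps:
x(k) = 20 + k
c = 2204 (c = (-41 + 70)*(77 + (-1*(-1) - 2)) = 29*(77 + (1 - 2)) = 29*(77 - 1) = 29*76 = 2204)
x(18)*c = (20 + 18)*2204 = 38*2204 = 83752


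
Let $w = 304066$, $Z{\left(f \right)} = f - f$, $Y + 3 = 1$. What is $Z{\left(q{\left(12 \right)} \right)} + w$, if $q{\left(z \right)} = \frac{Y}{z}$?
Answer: $304066$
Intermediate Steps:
$Y = -2$ ($Y = -3 + 1 = -2$)
$q{\left(z \right)} = - \frac{2}{z}$
$Z{\left(f \right)} = 0$
$Z{\left(q{\left(12 \right)} \right)} + w = 0 + 304066 = 304066$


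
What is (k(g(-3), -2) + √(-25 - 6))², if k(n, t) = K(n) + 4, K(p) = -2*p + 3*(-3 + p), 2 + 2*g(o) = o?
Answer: 101/4 - 15*I*√31 ≈ 25.25 - 83.516*I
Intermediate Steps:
g(o) = -1 + o/2
K(p) = -9 + p (K(p) = -2*p + (-9 + 3*p) = -9 + p)
k(n, t) = -5 + n (k(n, t) = (-9 + n) + 4 = -5 + n)
(k(g(-3), -2) + √(-25 - 6))² = ((-5 + (-1 + (½)*(-3))) + √(-25 - 6))² = ((-5 + (-1 - 3/2)) + √(-31))² = ((-5 - 5/2) + I*√31)² = (-15/2 + I*√31)²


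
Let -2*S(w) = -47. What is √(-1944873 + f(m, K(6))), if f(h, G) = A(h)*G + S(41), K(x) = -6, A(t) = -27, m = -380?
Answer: 175*I*√254/2 ≈ 1394.5*I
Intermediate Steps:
S(w) = 47/2 (S(w) = -½*(-47) = 47/2)
f(h, G) = 47/2 - 27*G (f(h, G) = -27*G + 47/2 = 47/2 - 27*G)
√(-1944873 + f(m, K(6))) = √(-1944873 + (47/2 - 27*(-6))) = √(-1944873 + (47/2 + 162)) = √(-1944873 + 371/2) = √(-3889375/2) = 175*I*√254/2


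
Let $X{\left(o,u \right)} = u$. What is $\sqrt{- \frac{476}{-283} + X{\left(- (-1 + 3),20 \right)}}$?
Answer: $\frac{2 \sqrt{434122}}{283} \approx 4.6564$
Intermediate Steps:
$\sqrt{- \frac{476}{-283} + X{\left(- (-1 + 3),20 \right)}} = \sqrt{- \frac{476}{-283} + 20} = \sqrt{\left(-476\right) \left(- \frac{1}{283}\right) + 20} = \sqrt{\frac{476}{283} + 20} = \sqrt{\frac{6136}{283}} = \frac{2 \sqrt{434122}}{283}$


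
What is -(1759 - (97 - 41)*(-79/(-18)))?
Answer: -13619/9 ≈ -1513.2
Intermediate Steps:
-(1759 - (97 - 41)*(-79/(-18))) = -(1759 - 56*(-79*(-1/18))) = -(1759 - 56*79/18) = -(1759 - 1*2212/9) = -(1759 - 2212/9) = -1*13619/9 = -13619/9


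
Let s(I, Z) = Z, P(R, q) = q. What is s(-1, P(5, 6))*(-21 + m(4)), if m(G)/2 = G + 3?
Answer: -42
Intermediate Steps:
m(G) = 6 + 2*G (m(G) = 2*(G + 3) = 2*(3 + G) = 6 + 2*G)
s(-1, P(5, 6))*(-21 + m(4)) = 6*(-21 + (6 + 2*4)) = 6*(-21 + (6 + 8)) = 6*(-21 + 14) = 6*(-7) = -42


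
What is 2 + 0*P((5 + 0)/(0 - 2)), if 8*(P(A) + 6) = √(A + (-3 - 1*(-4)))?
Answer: 2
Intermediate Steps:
P(A) = -6 + √(1 + A)/8 (P(A) = -6 + √(A + (-3 - 1*(-4)))/8 = -6 + √(A + (-3 + 4))/8 = -6 + √(A + 1)/8 = -6 + √(1 + A)/8)
2 + 0*P((5 + 0)/(0 - 2)) = 2 + 0*(-6 + √(1 + (5 + 0)/(0 - 2))/8) = 2 + 0*(-6 + √(1 + 5/(-2))/8) = 2 + 0*(-6 + √(1 + 5*(-½))/8) = 2 + 0*(-6 + √(1 - 5/2)/8) = 2 + 0*(-6 + √(-3/2)/8) = 2 + 0*(-6 + (I*√6/2)/8) = 2 + 0*(-6 + I*√6/16) = 2 + 0 = 2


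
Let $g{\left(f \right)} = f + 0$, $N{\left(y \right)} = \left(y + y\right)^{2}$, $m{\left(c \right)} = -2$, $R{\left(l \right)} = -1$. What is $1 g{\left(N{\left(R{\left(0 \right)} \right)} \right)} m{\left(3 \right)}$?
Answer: $-8$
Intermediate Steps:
$N{\left(y \right)} = 4 y^{2}$ ($N{\left(y \right)} = \left(2 y\right)^{2} = 4 y^{2}$)
$g{\left(f \right)} = f$
$1 g{\left(N{\left(R{\left(0 \right)} \right)} \right)} m{\left(3 \right)} = 1 \cdot 4 \left(-1\right)^{2} \left(-2\right) = 1 \cdot 4 \cdot 1 \left(-2\right) = 1 \cdot 4 \left(-2\right) = 4 \left(-2\right) = -8$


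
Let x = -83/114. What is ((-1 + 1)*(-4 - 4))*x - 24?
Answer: -24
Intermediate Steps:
x = -83/114 (x = -83*1/114 = -83/114 ≈ -0.72807)
((-1 + 1)*(-4 - 4))*x - 24 = ((-1 + 1)*(-4 - 4))*(-83/114) - 24 = (0*(-8))*(-83/114) - 24 = 0*(-83/114) - 24 = 0 - 24 = -24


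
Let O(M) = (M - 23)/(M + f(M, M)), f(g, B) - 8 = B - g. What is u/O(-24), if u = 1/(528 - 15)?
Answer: 16/24111 ≈ 0.00066360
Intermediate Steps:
f(g, B) = 8 + B - g (f(g, B) = 8 + (B - g) = 8 + B - g)
O(M) = (-23 + M)/(8 + M) (O(M) = (M - 23)/(M + (8 + M - M)) = (-23 + M)/(M + 8) = (-23 + M)/(8 + M))
u = 1/513 ≈ 0.0019493
u/O(-24) = 1/(513*(((-23 - 24)/(8 - 24)))) = 1/(513*((-47/(-16)))) = 1/(513*((-1/16*(-47)))) = 1/(513*(47/16)) = (1/513)*(16/47) = 16/24111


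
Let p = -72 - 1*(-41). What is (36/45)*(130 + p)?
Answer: 396/5 ≈ 79.200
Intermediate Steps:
p = -31 (p = -72 + 41 = -31)
(36/45)*(130 + p) = (36/45)*(130 - 31) = (36*(1/45))*99 = (⅘)*99 = 396/5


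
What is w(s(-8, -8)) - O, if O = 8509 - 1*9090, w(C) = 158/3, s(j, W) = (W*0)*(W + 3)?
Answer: 1901/3 ≈ 633.67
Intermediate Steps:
s(j, W) = 0 (s(j, W) = 0*(3 + W) = 0)
w(C) = 158/3 (w(C) = 158*(⅓) = 158/3)
O = -581 (O = 8509 - 9090 = -581)
w(s(-8, -8)) - O = 158/3 - 1*(-581) = 158/3 + 581 = 1901/3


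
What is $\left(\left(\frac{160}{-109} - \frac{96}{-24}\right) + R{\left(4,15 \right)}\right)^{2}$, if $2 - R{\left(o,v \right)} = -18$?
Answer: $\frac{6031936}{11881} \approx 507.7$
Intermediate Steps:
$R{\left(o,v \right)} = 20$ ($R{\left(o,v \right)} = 2 - -18 = 2 + 18 = 20$)
$\left(\left(\frac{160}{-109} - \frac{96}{-24}\right) + R{\left(4,15 \right)}\right)^{2} = \left(\left(\frac{160}{-109} - \frac{96}{-24}\right) + 20\right)^{2} = \left(\left(160 \left(- \frac{1}{109}\right) - -4\right) + 20\right)^{2} = \left(\left(- \frac{160}{109} + 4\right) + 20\right)^{2} = \left(\frac{276}{109} + 20\right)^{2} = \left(\frac{2456}{109}\right)^{2} = \frac{6031936}{11881}$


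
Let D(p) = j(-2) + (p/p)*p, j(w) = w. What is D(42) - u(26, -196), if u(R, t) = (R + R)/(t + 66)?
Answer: 202/5 ≈ 40.400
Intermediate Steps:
u(R, t) = 2*R/(66 + t) (u(R, t) = (2*R)/(66 + t) = 2*R/(66 + t))
D(p) = -2 + p (D(p) = -2 + (p/p)*p = -2 + 1*p = -2 + p)
D(42) - u(26, -196) = (-2 + 42) - 2*26/(66 - 196) = 40 - 2*26/(-130) = 40 - 2*26*(-1)/130 = 40 - 1*(-2/5) = 40 + 2/5 = 202/5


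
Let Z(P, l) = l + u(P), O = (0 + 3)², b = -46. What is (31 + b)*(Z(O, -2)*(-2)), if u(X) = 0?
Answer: -60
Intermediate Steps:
O = 9 (O = 3² = 9)
Z(P, l) = l (Z(P, l) = l + 0 = l)
(31 + b)*(Z(O, -2)*(-2)) = (31 - 46)*(-2*(-2)) = -15*4 = -60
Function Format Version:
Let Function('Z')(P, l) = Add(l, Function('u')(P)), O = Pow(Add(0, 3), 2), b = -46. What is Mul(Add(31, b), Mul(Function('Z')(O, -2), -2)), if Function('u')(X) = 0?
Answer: -60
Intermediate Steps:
O = 9 (O = Pow(3, 2) = 9)
Function('Z')(P, l) = l (Function('Z')(P, l) = Add(l, 0) = l)
Mul(Add(31, b), Mul(Function('Z')(O, -2), -2)) = Mul(Add(31, -46), Mul(-2, -2)) = Mul(-15, 4) = -60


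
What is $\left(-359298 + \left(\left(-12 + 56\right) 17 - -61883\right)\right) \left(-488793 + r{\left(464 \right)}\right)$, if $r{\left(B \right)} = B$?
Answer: $144871099443$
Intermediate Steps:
$\left(-359298 + \left(\left(-12 + 56\right) 17 - -61883\right)\right) \left(-488793 + r{\left(464 \right)}\right) = \left(-359298 + \left(\left(-12 + 56\right) 17 - -61883\right)\right) \left(-488793 + 464\right) = \left(-359298 + \left(44 \cdot 17 + 61883\right)\right) \left(-488329\right) = \left(-359298 + \left(748 + 61883\right)\right) \left(-488329\right) = \left(-359298 + 62631\right) \left(-488329\right) = \left(-296667\right) \left(-488329\right) = 144871099443$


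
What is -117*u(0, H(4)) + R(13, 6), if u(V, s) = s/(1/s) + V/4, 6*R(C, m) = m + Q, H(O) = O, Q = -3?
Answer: -3743/2 ≈ -1871.5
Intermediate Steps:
R(C, m) = -½ + m/6 (R(C, m) = (m - 3)/6 = (-3 + m)/6 = -½ + m/6)
u(V, s) = s² + V/4 (u(V, s) = s*s + V*(¼) = s² + V/4)
-117*u(0, H(4)) + R(13, 6) = -117*(4² + (¼)*0) + (-½ + (⅙)*6) = -117*(16 + 0) + (-½ + 1) = -117*16 + ½ = -1872 + ½ = -3743/2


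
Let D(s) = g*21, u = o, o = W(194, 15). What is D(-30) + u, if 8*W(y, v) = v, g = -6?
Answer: -993/8 ≈ -124.13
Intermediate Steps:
W(y, v) = v/8
o = 15/8 (o = (⅛)*15 = 15/8 ≈ 1.8750)
u = 15/8 ≈ 1.8750
D(s) = -126 (D(s) = -6*21 = -126)
D(-30) + u = -126 + 15/8 = -993/8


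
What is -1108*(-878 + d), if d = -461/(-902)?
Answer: 438488230/451 ≈ 9.7226e+5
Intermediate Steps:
d = 461/902 (d = -461*(-1/902) = 461/902 ≈ 0.51109)
-1108*(-878 + d) = -1108*(-878 + 461/902) = -1108*(-791495/902) = 438488230/451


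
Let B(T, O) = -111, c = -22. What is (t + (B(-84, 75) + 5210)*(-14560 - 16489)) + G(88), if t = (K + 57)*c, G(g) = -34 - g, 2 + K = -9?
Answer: -158319985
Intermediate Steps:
K = -11 (K = -2 - 9 = -11)
t = -1012 (t = (-11 + 57)*(-22) = 46*(-22) = -1012)
(t + (B(-84, 75) + 5210)*(-14560 - 16489)) + G(88) = (-1012 + (-111 + 5210)*(-14560 - 16489)) + (-34 - 1*88) = (-1012 + 5099*(-31049)) + (-34 - 88) = (-1012 - 158318851) - 122 = -158319863 - 122 = -158319985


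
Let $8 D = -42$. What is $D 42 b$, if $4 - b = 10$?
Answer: $1323$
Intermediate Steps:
$b = -6$ ($b = 4 - 10 = -6$)
$D = - \frac{21}{4}$ ($D = \frac{1}{8} \left(-42\right) = - \frac{21}{4} \approx -5.25$)
$D 42 b = \left(- \frac{21}{4}\right) 42 \left(-6\right) = \left(- \frac{441}{2}\right) \left(-6\right) = 1323$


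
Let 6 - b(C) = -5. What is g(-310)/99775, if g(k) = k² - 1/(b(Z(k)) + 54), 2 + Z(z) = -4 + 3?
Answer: 6246499/6485375 ≈ 0.96317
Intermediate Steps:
Z(z) = -3 (Z(z) = -2 + (-4 + 3) = -2 - 1 = -3)
b(C) = 11 (b(C) = 6 - 1*(-5) = 6 + 5 = 11)
g(k) = -1/65 + k² (g(k) = k² - 1/(11 + 54) = k² - 1/65 = -1/65 + k²)
g(-310)/99775 = (-1/65 + (-310)²)/99775 = (-1/65 + 96100)*(1/99775) = (6246499/65)*(1/99775) = 6246499/6485375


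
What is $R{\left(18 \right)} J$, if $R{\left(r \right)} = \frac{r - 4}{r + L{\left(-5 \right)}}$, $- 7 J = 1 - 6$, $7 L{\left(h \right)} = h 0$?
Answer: $\frac{5}{9} \approx 0.55556$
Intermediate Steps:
$L{\left(h \right)} = 0$ ($L{\left(h \right)} = \frac{h 0}{7} = \frac{1}{7} \cdot 0 = 0$)
$J = \frac{5}{7}$ ($J = - \frac{1 - 6}{7} = \left(- \frac{1}{7}\right) \left(-5\right) = \frac{5}{7} \approx 0.71429$)
$R{\left(r \right)} = \frac{-4 + r}{r}$ ($R{\left(r \right)} = \frac{r - 4}{r + 0} = \frac{-4 + r}{r}$)
$R{\left(18 \right)} J = \frac{-4 + 18}{18} \cdot \frac{5}{7} = \frac{1}{18} \cdot 14 \cdot \frac{5}{7} = \frac{7}{9} \cdot \frac{5}{7} = \frac{5}{9}$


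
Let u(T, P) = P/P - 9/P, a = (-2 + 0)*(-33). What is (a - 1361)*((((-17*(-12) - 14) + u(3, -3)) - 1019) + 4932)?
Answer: -5318565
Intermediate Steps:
a = 66 (a = -2*(-33) = 66)
u(T, P) = 1 - 9/P
(a - 1361)*((((-17*(-12) - 14) + u(3, -3)) - 1019) + 4932) = (66 - 1361)*((((-17*(-12) - 14) + (-9 - 3)/(-3)) - 1019) + 4932) = -1295*((((204 - 14) - 1/3*(-12)) - 1019) + 4932) = -1295*(((190 + 4) - 1019) + 4932) = -1295*((194 - 1019) + 4932) = -1295*(-825 + 4932) = -1295*4107 = -5318565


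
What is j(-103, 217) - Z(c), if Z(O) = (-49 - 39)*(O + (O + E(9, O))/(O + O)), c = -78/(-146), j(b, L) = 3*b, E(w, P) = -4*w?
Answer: -3020581/949 ≈ -3182.9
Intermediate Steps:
c = 39/73 (c = -78*(-1/146) = 39/73 ≈ 0.53425)
Z(O) = -88*O - 44*(-36 + O)/O (Z(O) = (-49 - 39)*(O + (O - 4*9)/(O + O)) = -88*(O + (O - 36)/((2*O))) = -88*(O + (-36 + O)*(1/(2*O))) = -88*(O + (-36 + O)/(2*O)) = -88*O - 44*(-36 + O)/O)
j(-103, 217) - Z(c) = 3*(-103) - (-44 - 88*39/73 + 1584/(39/73)) = -309 - (-44 - 3432/73 + 1584*(73/39)) = -309 - (-44 - 3432/73 + 38544/13) = -309 - 1*2727340/949 = -309 - 2727340/949 = -3020581/949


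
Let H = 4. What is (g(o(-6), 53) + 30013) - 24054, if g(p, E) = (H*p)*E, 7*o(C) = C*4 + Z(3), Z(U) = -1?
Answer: 36413/7 ≈ 5201.9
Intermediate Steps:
o(C) = -1/7 + 4*C/7 (o(C) = (C*4 - 1)/7 = (4*C - 1)/7 = (-1 + 4*C)/7 = -1/7 + 4*C/7)
g(p, E) = 4*E*p (g(p, E) = (4*p)*E = 4*E*p)
(g(o(-6), 53) + 30013) - 24054 = (4*53*(-1/7 + (4/7)*(-6)) + 30013) - 24054 = (4*53*(-1/7 - 24/7) + 30013) - 24054 = (4*53*(-25/7) + 30013) - 24054 = (-5300/7 + 30013) - 24054 = 204791/7 - 24054 = 36413/7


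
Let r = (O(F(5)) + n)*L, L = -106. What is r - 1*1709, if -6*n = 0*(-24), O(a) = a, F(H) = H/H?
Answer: -1815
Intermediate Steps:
F(H) = 1
n = 0 (n = -0*(-24) = -⅙*0 = 0)
r = -106 (r = (1 + 0)*(-106) = 1*(-106) = -106)
r - 1*1709 = -106 - 1*1709 = -106 - 1709 = -1815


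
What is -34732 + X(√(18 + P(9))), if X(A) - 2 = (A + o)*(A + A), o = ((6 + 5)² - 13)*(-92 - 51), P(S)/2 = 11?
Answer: -34650 - 61776*√10 ≈ -2.3000e+5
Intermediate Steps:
P(S) = 22 (P(S) = 2*11 = 22)
o = -15444 (o = (11² - 13)*(-143) = (121 - 13)*(-143) = 108*(-143) = -15444)
X(A) = 2 + 2*A*(-15444 + A) (X(A) = 2 + (A - 15444)*(A + A) = 2 + (-15444 + A)*(2*A) = 2 + 2*A*(-15444 + A))
-34732 + X(√(18 + P(9))) = -34732 + (2 - 30888*√(18 + 22) + 2*(√(18 + 22))²) = -34732 + (2 - 61776*√10 + 2*(√40)²) = -34732 + (2 - 61776*√10 + 2*(2*√10)²) = -34732 + (2 - 61776*√10 + 2*40) = -34732 + (2 - 61776*√10 + 80) = -34732 + (82 - 61776*√10) = -34650 - 61776*√10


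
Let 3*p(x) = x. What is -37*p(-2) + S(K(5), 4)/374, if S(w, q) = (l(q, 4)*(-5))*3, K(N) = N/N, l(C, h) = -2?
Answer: 13883/561 ≈ 24.747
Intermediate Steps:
p(x) = x/3
K(N) = 1
S(w, q) = 30 (S(w, q) = -2*(-5)*3 = 10*3 = 30)
-37*p(-2) + S(K(5), 4)/374 = -37*(-2)/3 + 30/374 = -37*(-⅔) + 30*(1/374) = 74/3 + 15/187 = 13883/561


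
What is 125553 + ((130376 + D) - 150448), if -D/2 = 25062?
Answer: 55357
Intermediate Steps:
D = -50124 (D = -2*25062 = -50124)
125553 + ((130376 + D) - 150448) = 125553 + ((130376 - 50124) - 150448) = 125553 + (80252 - 150448) = 125553 - 70196 = 55357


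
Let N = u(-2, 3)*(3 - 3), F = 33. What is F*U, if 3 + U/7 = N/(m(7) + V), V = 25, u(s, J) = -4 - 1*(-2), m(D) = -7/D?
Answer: -693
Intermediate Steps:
u(s, J) = -2 (u(s, J) = -4 + 2 = -2)
N = 0 (N = -2*(3 - 3) = -2*0 = 0)
U = -21 (U = -21 + 7*(0/(-7/7 + 25)) = -21 + 7*(0/(-7*1/7 + 25)) = -21 + 7*(0/(-1 + 25)) = -21 + 7*(0/24) = -21 + 7*((1/24)*0) = -21 + 7*0 = -21 + 0 = -21)
F*U = 33*(-21) = -693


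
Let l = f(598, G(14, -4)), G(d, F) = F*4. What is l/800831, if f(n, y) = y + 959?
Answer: 943/800831 ≈ 0.0011775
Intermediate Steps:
G(d, F) = 4*F
f(n, y) = 959 + y
l = 943 (l = 959 + 4*(-4) = 959 - 16 = 943)
l/800831 = 943/800831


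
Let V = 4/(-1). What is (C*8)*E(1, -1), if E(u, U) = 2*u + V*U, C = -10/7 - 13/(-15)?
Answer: -944/35 ≈ -26.971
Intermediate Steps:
V = -4 (V = 4*(-1) = -4)
C = -59/105 (C = -10*1/7 - 13*(-1/15) = -10/7 + 13/15 = -59/105 ≈ -0.56190)
E(u, U) = -4*U + 2*u (E(u, U) = 2*u - 4*U = -4*U + 2*u)
(C*8)*E(1, -1) = (-59/105*8)*(-4*(-1) + 2*1) = -472*(4 + 2)/105 = -472/105*6 = -944/35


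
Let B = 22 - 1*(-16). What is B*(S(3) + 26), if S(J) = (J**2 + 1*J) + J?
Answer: 1558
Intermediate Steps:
B = 38 (B = 22 + 16 = 38)
S(J) = J**2 + 2*J (S(J) = (J**2 + J) + J = (J + J**2) + J = J**2 + 2*J)
B*(S(3) + 26) = 38*(3*(2 + 3) + 26) = 38*(3*5 + 26) = 38*(15 + 26) = 38*41 = 1558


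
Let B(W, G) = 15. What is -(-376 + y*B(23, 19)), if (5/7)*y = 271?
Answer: -5315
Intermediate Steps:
y = 1897/5 (y = (7/5)*271 = 1897/5 ≈ 379.40)
-(-376 + y*B(23, 19)) = -(-376 + (1897/5)*15) = -(-376 + 5691) = -1*5315 = -5315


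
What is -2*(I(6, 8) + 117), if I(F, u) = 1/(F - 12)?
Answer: -701/3 ≈ -233.67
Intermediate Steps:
I(F, u) = 1/(-12 + F)
-2*(I(6, 8) + 117) = -2*(1/(-12 + 6) + 117) = -2*(1/(-6) + 117) = -2*(-⅙ + 117) = -2*701/6 = -701/3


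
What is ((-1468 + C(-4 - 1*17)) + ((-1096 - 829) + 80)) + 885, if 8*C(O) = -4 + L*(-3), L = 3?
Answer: -19437/8 ≈ -2429.6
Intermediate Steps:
C(O) = -13/8 (C(O) = (-4 + 3*(-3))/8 = (-4 - 9)/8 = (1/8)*(-13) = -13/8)
((-1468 + C(-4 - 1*17)) + ((-1096 - 829) + 80)) + 885 = ((-1468 - 13/8) + ((-1096 - 829) + 80)) + 885 = (-11757/8 + (-1925 + 80)) + 885 = (-11757/8 - 1845) + 885 = -26517/8 + 885 = -19437/8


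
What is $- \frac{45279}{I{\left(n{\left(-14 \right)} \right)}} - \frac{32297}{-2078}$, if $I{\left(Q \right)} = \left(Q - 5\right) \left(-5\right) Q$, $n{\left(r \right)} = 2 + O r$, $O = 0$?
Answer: $- \frac{7760071}{5195} \approx -1493.8$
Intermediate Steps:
$n{\left(r \right)} = 2$ ($n{\left(r \right)} = 2 + 0 r = 2 + 0 = 2$)
$I{\left(Q \right)} = Q \left(25 - 5 Q\right)$ ($I{\left(Q \right)} = \left(-5 + Q\right) \left(-5\right) Q = \left(25 - 5 Q\right) Q = Q \left(25 - 5 Q\right)$)
$- \frac{45279}{I{\left(n{\left(-14 \right)} \right)}} - \frac{32297}{-2078} = - \frac{45279}{5 \cdot 2 \left(5 - 2\right)} - \frac{32297}{-2078} = - \frac{45279}{5 \cdot 2 \left(5 - 2\right)} - - \frac{32297}{2078} = - \frac{45279}{5 \cdot 2 \cdot 3} + \frac{32297}{2078} = - \frac{45279}{30} + \frac{32297}{2078} = \left(-45279\right) \frac{1}{30} + \frac{32297}{2078} = - \frac{15093}{10} + \frac{32297}{2078} = - \frac{7760071}{5195}$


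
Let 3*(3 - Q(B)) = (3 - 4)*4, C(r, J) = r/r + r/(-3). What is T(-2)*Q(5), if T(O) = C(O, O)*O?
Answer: -130/9 ≈ -14.444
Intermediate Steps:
C(r, J) = 1 - r/3 (C(r, J) = 1 + r*(-⅓) = 1 - r/3)
T(O) = O*(1 - O/3) (T(O) = (1 - O/3)*O = O*(1 - O/3))
Q(B) = 13/3 (Q(B) = 3 - (3 - 4)*4/3 = 3 - (-1)*4/3 = 3 - ⅓*(-4) = 3 + 4/3 = 13/3)
T(-2)*Q(5) = ((⅓)*(-2)*(3 - 1*(-2)))*(13/3) = ((⅓)*(-2)*(3 + 2))*(13/3) = ((⅓)*(-2)*5)*(13/3) = -10/3*13/3 = -130/9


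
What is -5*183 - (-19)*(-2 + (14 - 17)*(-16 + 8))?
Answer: -497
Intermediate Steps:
-5*183 - (-19)*(-2 + (14 - 17)*(-16 + 8)) = -915 - (-19)*(-2 - 3*(-8)) = -915 - (-19)*(-2 + 24) = -915 - (-19)*22 = -915 - 1*(-418) = -915 + 418 = -497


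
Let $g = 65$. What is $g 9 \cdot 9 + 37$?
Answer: $5302$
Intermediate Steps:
$g 9 \cdot 9 + 37 = 65 \cdot 9 \cdot 9 + 37 = 65 \cdot 81 + 37 = 5265 + 37 = 5302$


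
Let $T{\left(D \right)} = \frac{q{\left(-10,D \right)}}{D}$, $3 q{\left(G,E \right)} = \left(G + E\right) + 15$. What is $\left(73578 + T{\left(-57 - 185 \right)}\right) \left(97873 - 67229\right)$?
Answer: $\frac{272822842510}{121} \approx 2.2547 \cdot 10^{9}$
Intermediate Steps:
$q{\left(G,E \right)} = 5 + \frac{E}{3} + \frac{G}{3}$ ($q{\left(G,E \right)} = \frac{\left(G + E\right) + 15}{3} = \frac{\left(E + G\right) + 15}{3} = \frac{15 + E + G}{3} = 5 + \frac{E}{3} + \frac{G}{3}$)
$T{\left(D \right)} = \frac{\frac{5}{3} + \frac{D}{3}}{D}$ ($T{\left(D \right)} = \frac{5 + \frac{D}{3} + \frac{1}{3} \left(-10\right)}{D} = \frac{5 + \frac{D}{3} - \frac{10}{3}}{D} = \frac{\frac{5}{3} + \frac{D}{3}}{D}$)
$\left(73578 + T{\left(-57 - 185 \right)}\right) \left(97873 - 67229\right) = \left(73578 + \frac{5 - 242}{3 \left(-57 - 185\right)}\right) \left(97873 - 67229\right) = \left(73578 + \frac{5 - 242}{3 \left(-57 - 185\right)}\right) 30644 = \left(73578 + \frac{5 - 242}{3 \left(-242\right)}\right) 30644 = \left(73578 + \frac{1}{3} \left(- \frac{1}{242}\right) \left(-237\right)\right) 30644 = \left(73578 + \frac{79}{242}\right) 30644 = \frac{17805955}{242} \cdot 30644 = \frac{272822842510}{121}$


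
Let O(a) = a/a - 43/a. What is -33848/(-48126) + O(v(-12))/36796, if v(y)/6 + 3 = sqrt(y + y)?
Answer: 4567018459/6493095752 + 43*I*sqrt(6)/3642804 ≈ 0.70337 + 2.8914e-5*I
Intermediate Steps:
v(y) = -18 + 6*sqrt(2)*sqrt(y) (v(y) = -18 + 6*sqrt(y + y) = -18 + 6*sqrt(2*y) = -18 + 6*(sqrt(2)*sqrt(y)) = -18 + 6*sqrt(2)*sqrt(y))
O(a) = 1 - 43/a
-33848/(-48126) + O(v(-12))/36796 = -33848/(-48126) + ((-43 + (-18 + 6*sqrt(2)*sqrt(-12)))/(-18 + 6*sqrt(2)*sqrt(-12)))/36796 = -33848*(-1/48126) + ((-43 + (-18 + 6*sqrt(2)*(2*I*sqrt(3))))/(-18 + 6*sqrt(2)*(2*I*sqrt(3))))*(1/36796) = 16924/24063 + ((-43 + (-18 + 12*I*sqrt(6)))/(-18 + 12*I*sqrt(6)))*(1/36796) = 16924/24063 + ((-61 + 12*I*sqrt(6))/(-18 + 12*I*sqrt(6)))*(1/36796) = 16924/24063 + (-61 + 12*I*sqrt(6))/(36796*(-18 + 12*I*sqrt(6)))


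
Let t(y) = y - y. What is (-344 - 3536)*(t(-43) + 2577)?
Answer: -9998760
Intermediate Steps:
t(y) = 0
(-344 - 3536)*(t(-43) + 2577) = (-344 - 3536)*(0 + 2577) = -3880*2577 = -9998760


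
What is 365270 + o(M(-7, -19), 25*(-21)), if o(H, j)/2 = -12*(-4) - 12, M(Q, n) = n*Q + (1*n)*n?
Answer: 365342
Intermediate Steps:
M(Q, n) = n² + Q*n (M(Q, n) = Q*n + n*n = Q*n + n² = n² + Q*n)
o(H, j) = 72 (o(H, j) = 2*(-12*(-4) - 12) = 2*(48 - 12) = 2*36 = 72)
365270 + o(M(-7, -19), 25*(-21)) = 365270 + 72 = 365342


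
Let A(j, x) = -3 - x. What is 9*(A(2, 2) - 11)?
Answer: -144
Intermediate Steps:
9*(A(2, 2) - 11) = 9*((-3 - 1*2) - 11) = 9*((-3 - 2) - 11) = 9*(-5 - 11) = 9*(-16) = -144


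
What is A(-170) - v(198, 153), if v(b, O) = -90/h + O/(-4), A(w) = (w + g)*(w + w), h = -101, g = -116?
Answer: 39300053/404 ≈ 97277.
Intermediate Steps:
A(w) = 2*w*(-116 + w) (A(w) = (w - 116)*(w + w) = (-116 + w)*(2*w) = 2*w*(-116 + w))
v(b, O) = 90/101 - O/4 (v(b, O) = -90/(-101) + O/(-4) = -90*(-1/101) + O*(-¼) = 90/101 - O/4)
A(-170) - v(198, 153) = 2*(-170)*(-116 - 170) - (90/101 - ¼*153) = 2*(-170)*(-286) - (90/101 - 153/4) = 97240 - 1*(-15093/404) = 97240 + 15093/404 = 39300053/404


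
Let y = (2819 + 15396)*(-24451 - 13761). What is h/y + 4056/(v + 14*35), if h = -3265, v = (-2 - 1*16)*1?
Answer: 70577640739/8213172644 ≈ 8.5932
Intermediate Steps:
v = -18 (v = (-2 - 16)*1 = -18*1 = -18)
y = -696031580 (y = 18215*(-38212) = -696031580)
h/y + 4056/(v + 14*35) = -3265/(-696031580) + 4056/(-18 + 14*35) = -3265*(-1/696031580) + 4056/(-18 + 490) = 653/139206316 + 4056/472 = 653/139206316 + 4056*(1/472) = 653/139206316 + 507/59 = 70577640739/8213172644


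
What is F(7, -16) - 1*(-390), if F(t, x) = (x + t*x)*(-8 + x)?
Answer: 3462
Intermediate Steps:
F(t, x) = (-8 + x)*(x + t*x)
F(7, -16) - 1*(-390) = -16*(-8 - 16 - 8*7 + 7*(-16)) - 1*(-390) = -16*(-8 - 16 - 56 - 112) + 390 = -16*(-192) + 390 = 3072 + 390 = 3462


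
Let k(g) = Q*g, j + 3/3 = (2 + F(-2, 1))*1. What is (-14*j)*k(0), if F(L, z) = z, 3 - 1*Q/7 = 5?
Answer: 0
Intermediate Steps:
Q = -14 (Q = 21 - 7*5 = 21 - 35 = -14)
j = 2 (j = -1 + (2 + 1)*1 = -1 + 3*1 = -1 + 3 = 2)
k(g) = -14*g
(-14*j)*k(0) = (-14*2)*(-14*0) = -28*0 = 0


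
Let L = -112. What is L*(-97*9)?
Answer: 97776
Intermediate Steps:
L*(-97*9) = -(-10864)*9 = -112*(-873) = 97776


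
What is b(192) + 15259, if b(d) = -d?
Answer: 15067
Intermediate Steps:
b(192) + 15259 = -1*192 + 15259 = -192 + 15259 = 15067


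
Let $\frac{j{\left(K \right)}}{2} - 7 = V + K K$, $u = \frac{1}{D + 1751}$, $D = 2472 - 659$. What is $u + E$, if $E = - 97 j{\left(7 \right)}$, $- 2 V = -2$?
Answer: $- \frac{39410711}{3564} \approx -11058.0$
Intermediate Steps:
$V = 1$ ($V = \left(- \frac{1}{2}\right) \left(-2\right) = 1$)
$D = 1813$
$u = \frac{1}{3564}$ ($u = \frac{1}{1813 + 1751} = \frac{1}{3564} \approx 0.00028058$)
$j{\left(K \right)} = 16 + 2 K^{2}$ ($j{\left(K \right)} = 14 + 2 \left(1 + K K\right) = 14 + 2 \left(1 + K^{2}\right) = 14 + \left(2 + 2 K^{2}\right) = 16 + 2 K^{2}$)
$E = -11058$ ($E = - 97 \left(16 + 2 \cdot 7^{2}\right) = - 97 \left(16 + 2 \cdot 49\right) = - 97 \left(16 + 98\right) = \left(-97\right) 114 = -11058$)
$u + E = \frac{1}{3564} - 11058 = - \frac{39410711}{3564}$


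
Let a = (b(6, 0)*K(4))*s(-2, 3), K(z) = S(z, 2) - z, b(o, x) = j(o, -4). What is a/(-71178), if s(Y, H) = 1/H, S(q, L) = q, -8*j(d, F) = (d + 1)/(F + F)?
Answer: 0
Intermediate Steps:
j(d, F) = -(1 + d)/(16*F) (j(d, F) = -(d + 1)/(8*(F + F)) = -(1 + d)/(8*(2*F)) = -(1 + d)*1/(2*F)/8 = -(1 + d)/(16*F))
b(o, x) = 1/64 + o/64 (b(o, x) = (1/16)*(-1 - o)/(-4) = (1/16)*(-¼)*(-1 - o) = 1/64 + o/64)
K(z) = 0 (K(z) = z - z = 0)
a = 0 (a = ((1/64 + (1/64)*6)*0)/3 = ((1/64 + 3/32)*0)*(⅓) = ((7/64)*0)*(⅓) = 0*(⅓) = 0)
a/(-71178) = 0/(-71178) = 0*(-1/71178) = 0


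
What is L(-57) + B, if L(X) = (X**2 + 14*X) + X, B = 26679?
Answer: 29073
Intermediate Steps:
L(X) = X**2 + 15*X
L(-57) + B = -57*(15 - 57) + 26679 = -57*(-42) + 26679 = 2394 + 26679 = 29073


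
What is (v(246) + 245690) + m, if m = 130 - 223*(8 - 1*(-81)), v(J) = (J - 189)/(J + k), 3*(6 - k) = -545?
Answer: 293991044/1301 ≈ 2.2597e+5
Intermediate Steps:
k = 563/3 (k = 6 - ⅓*(-545) = 6 + 545/3 = 563/3 ≈ 187.67)
v(J) = (-189 + J)/(563/3 + J) (v(J) = (J - 189)/(J + 563/3) = (-189 + J)/(563/3 + J))
m = -19717 (m = 130 - 223*(8 + 81) = 130 - 223*89 = 130 - 19847 = -19717)
(v(246) + 245690) + m = (3*(-189 + 246)/(563 + 3*246) + 245690) - 19717 = (3*57/(563 + 738) + 245690) - 19717 = (3*57/1301 + 245690) - 19717 = (3*(1/1301)*57 + 245690) - 19717 = (171/1301 + 245690) - 19717 = 319642861/1301 - 19717 = 293991044/1301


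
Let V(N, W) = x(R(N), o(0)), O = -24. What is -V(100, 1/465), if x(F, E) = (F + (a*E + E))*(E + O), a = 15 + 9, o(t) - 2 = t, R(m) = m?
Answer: 3300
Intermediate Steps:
o(t) = 2 + t
a = 24
x(F, E) = (-24 + E)*(F + 25*E) (x(F, E) = (F + (24*E + E))*(E - 24) = (F + 25*E)*(-24 + E) = (-24 + E)*(F + 25*E))
V(N, W) = -1100 - 22*N (V(N, W) = -600*(2 + 0) - 24*N + 25*(2 + 0)² + (2 + 0)*N = -600*2 - 24*N + 25*2² + 2*N = -1200 - 24*N + 25*4 + 2*N = -1200 - 24*N + 100 + 2*N = -1100 - 22*N)
-V(100, 1/465) = -(-1100 - 22*100) = -(-1100 - 2200) = -1*(-3300) = 3300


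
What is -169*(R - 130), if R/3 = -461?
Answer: 255697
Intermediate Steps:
R = -1383 (R = 3*(-461) = -1383)
-169*(R - 130) = -169*(-1383 - 130) = -169*(-1513) = 255697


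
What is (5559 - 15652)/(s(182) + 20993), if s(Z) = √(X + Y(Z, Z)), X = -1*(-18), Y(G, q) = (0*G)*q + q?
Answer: -211882349/440705849 + 100930*√2/440705849 ≈ -0.48046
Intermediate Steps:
Y(G, q) = q (Y(G, q) = 0*q + q = 0 + q = q)
X = 18
s(Z) = √(18 + Z)
(5559 - 15652)/(s(182) + 20993) = (5559 - 15652)/(√(18 + 182) + 20993) = -10093/(√200 + 20993) = -10093/(10*√2 + 20993) = -10093/(20993 + 10*√2)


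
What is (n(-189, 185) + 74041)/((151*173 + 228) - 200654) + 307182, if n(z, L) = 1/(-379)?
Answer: 6764223989932/22020279 ≈ 3.0718e+5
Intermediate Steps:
n(z, L) = -1/379
(n(-189, 185) + 74041)/((151*173 + 228) - 200654) + 307182 = (-1/379 + 74041)/((151*173 + 228) - 200654) + 307182 = 28061538/(379*((26123 + 228) - 200654)) + 307182 = 28061538/(379*(26351 - 200654)) + 307182 = (28061538/379)/(-174303) + 307182 = (28061538/379)*(-1/174303) + 307182 = -9353846/22020279 + 307182 = 6764223989932/22020279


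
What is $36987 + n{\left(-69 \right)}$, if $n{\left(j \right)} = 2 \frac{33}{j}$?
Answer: $\frac{850679}{23} \approx 36986.0$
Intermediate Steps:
$n{\left(j \right)} = \frac{66}{j}$
$36987 + n{\left(-69 \right)} = 36987 + \frac{66}{-69} = 36987 + 66 \left(- \frac{1}{69}\right) = 36987 - \frac{22}{23} = \frac{850679}{23}$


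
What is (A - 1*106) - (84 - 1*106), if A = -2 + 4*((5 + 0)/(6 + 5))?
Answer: -926/11 ≈ -84.182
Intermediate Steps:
A = -2/11 (A = -2 + 4*(5/11) = -2 + 20/11 = -2/11 ≈ -0.18182)
(A - 1*106) - (84 - 1*106) = (-2/11 - 1*106) - (84 - 1*106) = (-2/11 - 106) - (84 - 106) = -1168/11 - 1*(-22) = -1168/11 + 22 = -926/11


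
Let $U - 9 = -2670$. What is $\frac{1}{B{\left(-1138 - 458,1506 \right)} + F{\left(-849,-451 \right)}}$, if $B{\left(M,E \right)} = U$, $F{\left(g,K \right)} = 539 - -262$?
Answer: $- \frac{1}{1860} \approx -0.00053763$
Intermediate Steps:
$F{\left(g,K \right)} = 801$ ($F{\left(g,K \right)} = 539 + 262 = 801$)
$U = -2661$ ($U = 9 - 2670 = -2661$)
$B{\left(M,E \right)} = -2661$
$\frac{1}{B{\left(-1138 - 458,1506 \right)} + F{\left(-849,-451 \right)}} = \frac{1}{-2661 + 801} = \frac{1}{-1860} = - \frac{1}{1860}$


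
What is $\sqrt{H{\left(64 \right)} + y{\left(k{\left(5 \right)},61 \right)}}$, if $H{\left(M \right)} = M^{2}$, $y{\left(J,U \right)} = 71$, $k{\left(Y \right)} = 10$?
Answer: $3 \sqrt{463} \approx 64.552$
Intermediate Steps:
$\sqrt{H{\left(64 \right)} + y{\left(k{\left(5 \right)},61 \right)}} = \sqrt{64^{2} + 71} = \sqrt{4096 + 71} = \sqrt{4167} = 3 \sqrt{463}$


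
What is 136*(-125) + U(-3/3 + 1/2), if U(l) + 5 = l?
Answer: -34011/2 ≈ -17006.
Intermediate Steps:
U(l) = -5 + l
136*(-125) + U(-3/3 + 1/2) = 136*(-125) + (-5 + (-3/3 + 1/2)) = -17000 + (-5 + (-3*1/3 + 1*(1/2))) = -17000 + (-5 + (-1 + 1/2)) = -17000 + (-5 - 1/2) = -17000 - 11/2 = -34011/2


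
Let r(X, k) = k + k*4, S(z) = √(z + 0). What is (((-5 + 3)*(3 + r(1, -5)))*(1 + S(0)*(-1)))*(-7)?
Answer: -308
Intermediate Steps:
S(z) = √z
r(X, k) = 5*k (r(X, k) = k + 4*k = 5*k)
(((-5 + 3)*(3 + r(1, -5)))*(1 + S(0)*(-1)))*(-7) = (((-5 + 3)*(3 + 5*(-5)))*(1 + √0*(-1)))*(-7) = ((-2*(3 - 25))*(1 + 0*(-1)))*(-7) = ((-2*(-22))*(1 + 0))*(-7) = (44*1)*(-7) = 44*(-7) = -308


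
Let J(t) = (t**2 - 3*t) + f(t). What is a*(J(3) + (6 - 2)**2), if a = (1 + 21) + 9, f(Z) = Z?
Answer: 589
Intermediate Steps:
a = 31 (a = 22 + 9 = 31)
J(t) = t**2 - 2*t (J(t) = (t**2 - 3*t) + t = t**2 - 2*t)
a*(J(3) + (6 - 2)**2) = 31*(3*(-2 + 3) + (6 - 2)**2) = 31*(3*1 + 4**2) = 31*(3 + 16) = 31*19 = 589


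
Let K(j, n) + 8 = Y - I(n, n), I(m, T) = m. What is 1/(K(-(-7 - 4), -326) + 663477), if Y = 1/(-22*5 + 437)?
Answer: 327/217060966 ≈ 1.5065e-6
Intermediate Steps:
Y = 1/327 (Y = 1/(-110 + 437) = 1/327 ≈ 0.0030581)
K(j, n) = -2615/327 - n (K(j, n) = -8 + (1/327 - n) = -2615/327 - n)
1/(K(-(-7 - 4), -326) + 663477) = 1/((-2615/327 - 1*(-326)) + 663477) = 1/((-2615/327 + 326) + 663477) = 1/(103987/327 + 663477) = 1/(217060966/327) = 327/217060966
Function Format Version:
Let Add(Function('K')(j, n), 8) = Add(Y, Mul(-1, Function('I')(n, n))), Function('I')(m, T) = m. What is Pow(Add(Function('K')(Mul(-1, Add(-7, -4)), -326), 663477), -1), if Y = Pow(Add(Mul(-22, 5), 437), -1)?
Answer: Rational(327, 217060966) ≈ 1.5065e-6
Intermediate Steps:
Y = Rational(1, 327) (Y = Pow(Add(-110, 437), -1) = Pow(327, -1) = Rational(1, 327) ≈ 0.0030581)
Function('K')(j, n) = Add(Rational(-2615, 327), Mul(-1, n)) (Function('K')(j, n) = Add(-8, Add(Rational(1, 327), Mul(-1, n))) = Add(Rational(-2615, 327), Mul(-1, n)))
Pow(Add(Function('K')(Mul(-1, Add(-7, -4)), -326), 663477), -1) = Pow(Add(Add(Rational(-2615, 327), Mul(-1, -326)), 663477), -1) = Pow(Add(Add(Rational(-2615, 327), 326), 663477), -1) = Pow(Add(Rational(103987, 327), 663477), -1) = Pow(Rational(217060966, 327), -1) = Rational(327, 217060966)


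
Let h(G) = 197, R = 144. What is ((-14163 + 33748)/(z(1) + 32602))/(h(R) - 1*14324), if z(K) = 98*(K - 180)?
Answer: -3917/42550524 ≈ -9.2055e-5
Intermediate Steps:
z(K) = -17640 + 98*K (z(K) = 98*(-180 + K) = -17640 + 98*K)
((-14163 + 33748)/(z(1) + 32602))/(h(R) - 1*14324) = ((-14163 + 33748)/((-17640 + 98*1) + 32602))/(197 - 1*14324) = (19585/((-17640 + 98) + 32602))/(197 - 14324) = (19585/(-17542 + 32602))/(-14127) = (19585/15060)*(-1/14127) = (19585*(1/15060))*(-1/14127) = (3917/3012)*(-1/14127) = -3917/42550524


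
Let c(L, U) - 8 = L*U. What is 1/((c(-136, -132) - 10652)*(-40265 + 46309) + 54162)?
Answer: 1/44223714 ≈ 2.2612e-8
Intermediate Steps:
c(L, U) = 8 + L*U
1/((c(-136, -132) - 10652)*(-40265 + 46309) + 54162) = 1/(((8 - 136*(-132)) - 10652)*(-40265 + 46309) + 54162) = 1/(((8 + 17952) - 10652)*6044 + 54162) = 1/((17960 - 10652)*6044 + 54162) = 1/(7308*6044 + 54162) = 1/(44169552 + 54162) = 1/44223714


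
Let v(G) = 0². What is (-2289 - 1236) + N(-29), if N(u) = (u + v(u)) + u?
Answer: -3583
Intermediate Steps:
v(G) = 0
N(u) = 2*u (N(u) = (u + 0) + u = u + u = 2*u)
(-2289 - 1236) + N(-29) = (-2289 - 1236) + 2*(-29) = -3525 - 58 = -3583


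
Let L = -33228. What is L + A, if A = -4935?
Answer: -38163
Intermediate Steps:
L + A = -33228 - 4935 = -38163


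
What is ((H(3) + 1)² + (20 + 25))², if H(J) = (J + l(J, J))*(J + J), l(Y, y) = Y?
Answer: 1999396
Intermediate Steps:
H(J) = 4*J² (H(J) = (J + J)*(J + J) = (2*J)*(2*J) = 4*J²)
((H(3) + 1)² + (20 + 25))² = ((4*3² + 1)² + (20 + 25))² = ((4*9 + 1)² + 45)² = ((36 + 1)² + 45)² = (37² + 45)² = (1369 + 45)² = 1414² = 1999396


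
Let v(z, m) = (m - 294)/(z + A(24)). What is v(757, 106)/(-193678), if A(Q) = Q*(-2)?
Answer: 94/68658851 ≈ 1.3691e-6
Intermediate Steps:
A(Q) = -2*Q
v(z, m) = (-294 + m)/(-48 + z) (v(z, m) = (m - 294)/(z - 2*24) = (-294 + m)/(z - 48) = (-294 + m)/(-48 + z))
v(757, 106)/(-193678) = ((-294 + 106)/(-48 + 757))/(-193678) = (-188/709)*(-1/193678) = ((1/709)*(-188))*(-1/193678) = -188/709*(-1/193678) = 94/68658851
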